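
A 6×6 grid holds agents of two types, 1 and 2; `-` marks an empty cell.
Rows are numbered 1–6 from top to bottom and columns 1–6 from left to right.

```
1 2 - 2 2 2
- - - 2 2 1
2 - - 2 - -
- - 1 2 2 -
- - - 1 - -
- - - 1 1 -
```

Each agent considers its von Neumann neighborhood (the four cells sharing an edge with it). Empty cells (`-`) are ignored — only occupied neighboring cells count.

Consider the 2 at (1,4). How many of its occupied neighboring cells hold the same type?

Occupied neighbors of (1,4): (2,4)=2, (1,5)=2.
Same type (2): 2 of 2.

2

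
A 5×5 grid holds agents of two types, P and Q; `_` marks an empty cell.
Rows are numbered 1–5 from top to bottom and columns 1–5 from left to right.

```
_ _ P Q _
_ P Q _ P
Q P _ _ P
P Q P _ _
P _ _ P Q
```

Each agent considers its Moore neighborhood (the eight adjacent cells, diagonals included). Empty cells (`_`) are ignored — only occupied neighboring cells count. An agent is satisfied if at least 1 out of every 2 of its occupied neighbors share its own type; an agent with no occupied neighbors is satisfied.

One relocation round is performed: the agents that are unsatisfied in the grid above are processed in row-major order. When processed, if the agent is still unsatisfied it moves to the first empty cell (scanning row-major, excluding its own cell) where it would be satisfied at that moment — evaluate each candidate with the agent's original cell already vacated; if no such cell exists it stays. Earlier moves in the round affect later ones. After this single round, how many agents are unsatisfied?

Initially unsatisfied (in order): (1,3), (1,4), (2,3), (3,1), (4,2), (5,5).
  (1,3) → (1,1).
  (1,4): now satisfied by earlier moves; stays.
  (2,3) → (1,3).
  (3,1) → (1,5).
  (4,2) → (2,3).
  (5,5) → (1,2).
Resulting grid:
P Q Q Q Q
_ P Q _ P
_ P _ _ P
P _ P _ _
P _ _ P _
Unsatisfied now: (2,2), (2,5).

2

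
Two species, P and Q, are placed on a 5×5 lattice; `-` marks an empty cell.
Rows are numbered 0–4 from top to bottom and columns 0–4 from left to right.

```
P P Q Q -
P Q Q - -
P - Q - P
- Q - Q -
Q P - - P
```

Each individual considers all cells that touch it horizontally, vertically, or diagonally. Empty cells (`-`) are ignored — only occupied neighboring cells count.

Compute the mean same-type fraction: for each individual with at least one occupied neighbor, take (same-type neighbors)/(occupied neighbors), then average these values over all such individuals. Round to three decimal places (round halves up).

0.497

(0,0)P 2/3
(0,1)P 2/5
(0,2)Q 3/4
(0,3)Q 2/2
(1,0)P 3/4
(1,1)Q 3/7
(1,2)Q 4/5
(2,0)P 1/3
(2,2)Q 4/4
(2,4)P 0/1
(3,1)Q 2/4
(3,3)Q 1/3
(4,0)Q 1/2
(4,1)P 0/2
(4,4)P 0/1
Sum over 15 individuals: 2/3 + 2/5 + 3/4 + 2/2 + 3/4 + 3/7 + 4/5 + 1/3 + 4/4 + 0/1 + 2/4 + 1/3 + 1/2 + 0/2 + 0/1 = 1567/210; mean = 1567/210 ÷ 15 = 1567/3150 = 0.497460… → 0.497.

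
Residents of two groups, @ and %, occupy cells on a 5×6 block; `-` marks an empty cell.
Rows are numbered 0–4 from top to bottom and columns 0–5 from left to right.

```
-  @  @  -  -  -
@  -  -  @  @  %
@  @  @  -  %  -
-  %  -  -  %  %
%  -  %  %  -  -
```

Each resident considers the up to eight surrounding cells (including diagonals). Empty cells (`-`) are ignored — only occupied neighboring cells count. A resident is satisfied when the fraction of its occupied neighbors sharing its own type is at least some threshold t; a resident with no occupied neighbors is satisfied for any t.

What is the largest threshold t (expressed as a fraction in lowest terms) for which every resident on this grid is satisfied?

1/3

Row 0: (0,1)@ 2/2 · (0,2)@ 2/2
Row 1: (1,0)@ 3/3 · (1,3)@ 3/4 · (1,4)@ 1/3 · (1,5)% 1/2
Row 2: (2,0)@ 2/3 · (2,1)@ 3/4 · (2,2)@ 2/3 · (2,4)% 3/5
Row 3: (3,1)% 2/5 · (3,4)% 3/3 · (3,5)% 2/2
Row 4: (4,0)% 1/1 · (4,2)% 2/2 · (4,3)% 2/2
The smallest same-type fraction is 1/3 at (1,4), which reduces to 1/3. Any threshold above that leaves this resident unsatisfied.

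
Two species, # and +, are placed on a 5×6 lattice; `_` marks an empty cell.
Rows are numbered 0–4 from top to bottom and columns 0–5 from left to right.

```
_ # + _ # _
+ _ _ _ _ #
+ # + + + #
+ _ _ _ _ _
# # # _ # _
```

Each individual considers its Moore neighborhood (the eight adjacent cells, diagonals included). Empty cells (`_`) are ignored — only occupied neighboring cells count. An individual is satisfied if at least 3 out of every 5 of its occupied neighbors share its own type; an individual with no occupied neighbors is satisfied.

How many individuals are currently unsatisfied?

Row 0: (0,1)# 0/2 not · (0,2)+ 0/1 not · (0,4)# 1/1 satisfied
Row 1: (1,0)+ 1/3 not · (1,5)# 2/3 satisfied
Row 2: (2,0)+ 2/3 satisfied · (2,1)# 0/4 not · (2,2)+ 1/2 not · (2,3)+ 2/2 satisfied · (2,4)+ 1/3 not · (2,5)# 1/2 not
Row 3: (3,0)+ 1/4 not
Row 4: (4,0)# 1/2 not · (4,1)# 2/3 satisfied · (4,2)# 1/1 satisfied · (4,4)# 0/0 satisfied
Unsatisfied: (0,1), (0,2), (1,0), (2,1), (2,2), (2,4), (2,5), (3,0), (4,0) — 9 in total.

9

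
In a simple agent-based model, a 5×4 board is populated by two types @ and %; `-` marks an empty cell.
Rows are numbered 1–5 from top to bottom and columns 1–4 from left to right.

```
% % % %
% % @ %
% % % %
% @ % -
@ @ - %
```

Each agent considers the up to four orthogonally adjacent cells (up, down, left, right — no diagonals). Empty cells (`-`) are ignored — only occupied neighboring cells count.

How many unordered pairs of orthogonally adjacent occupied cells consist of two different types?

8

Scan each occupied cell's neighbors to the right and below so each pair is counted once.
Row 1: %(1,1)–%(1,2)= %(1,1)–%(2,1)= %(1,2)–%(1,3)= %(1,2)–%(2,2)= %(1,3)–%(1,4)= %(1,3)–@(2,3)≠ %(1,4)–%(2,4)=  → 1/7 unlike.
Row 2: %(2,1)–%(2,2)= %(2,1)–%(3,1)= %(2,2)–@(2,3)≠ %(2,2)–%(3,2)= @(2,3)–%(2,4)≠ @(2,3)–%(3,3)≠ %(2,4)–%(3,4)=  → 3/7 unlike.
Row 3: %(3,1)–%(3,2)= %(3,1)–%(4,1)= %(3,2)–%(3,3)= %(3,2)–@(4,2)≠ %(3,3)–%(3,4)= %(3,3)–%(4,3)=  → 1/6 unlike.
Row 4: %(4,1)–@(4,2)≠ %(4,1)–@(5,1)≠ @(4,2)–%(4,3)≠ @(4,2)–@(5,2)=  → 3/4 unlike.
Row 5: @(5,1)–@(5,2)=  → 0/1 unlike.
Total adjacent occupied pairs: 25; unlike-type pairs: 8.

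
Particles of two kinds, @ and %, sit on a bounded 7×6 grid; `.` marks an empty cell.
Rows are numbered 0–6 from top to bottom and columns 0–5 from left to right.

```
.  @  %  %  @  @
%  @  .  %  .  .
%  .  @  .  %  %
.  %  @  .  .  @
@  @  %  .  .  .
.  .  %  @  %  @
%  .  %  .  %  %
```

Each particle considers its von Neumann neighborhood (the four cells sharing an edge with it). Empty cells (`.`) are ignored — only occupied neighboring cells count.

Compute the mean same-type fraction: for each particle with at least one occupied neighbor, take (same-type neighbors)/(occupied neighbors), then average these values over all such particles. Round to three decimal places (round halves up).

0.567

(0,1)@ 1/2
(0,2)% 1/2
(0,3)% 2/3
(0,4)@ 1/2
(0,5)@ 1/1
(1,0)% 1/2
(1,1)@ 1/2
(1,3)% 1/1
(2,0)% 1/1
(2,2)@ 1/1
(2,4)% 1/1
(2,5)% 1/2
(3,1)% 0/2
(3,2)@ 1/3
(3,5)@ 0/1
(4,0)@ 1/1
(4,1)@ 1/3
(4,2)% 1/3
(5,2)% 2/3
(5,3)@ 0/2
(5,4)% 1/3
(5,5)@ 0/2
(6,0)% — no occupied neighbors
(6,2)% 1/1
(6,4)% 2/2
(6,5)% 1/2
Sum over 25 particles: 1/2 + 1/2 + 2/3 + 1/2 + 1/1 + 1/2 + 1/2 + 1/1 + 1/1 + 1/1 + 1/1 + 1/2 + 0/2 + 1/3 + 0/1 + 1/1 + 1/3 + 1/3 + 2/3 + 0/2 + 1/3 + 0/2 + 1/1 + 2/2 + 1/2 = 85/6; mean = 85/6 ÷ 25 = 17/30 = 0.566666… → 0.567.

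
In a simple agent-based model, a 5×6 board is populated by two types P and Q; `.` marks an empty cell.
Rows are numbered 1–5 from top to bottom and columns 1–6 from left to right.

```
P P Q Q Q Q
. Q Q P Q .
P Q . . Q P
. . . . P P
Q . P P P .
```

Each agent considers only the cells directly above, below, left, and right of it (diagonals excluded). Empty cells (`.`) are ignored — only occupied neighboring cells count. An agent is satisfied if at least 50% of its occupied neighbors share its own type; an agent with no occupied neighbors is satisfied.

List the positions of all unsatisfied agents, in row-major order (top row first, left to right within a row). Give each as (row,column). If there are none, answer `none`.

(1,2), (2,4), (3,1), (3,5)

Row 1: (1,1)P 1/1 satisfied · (1,2)P 1/3 not · (1,3)Q 2/3 satisfied · (1,4)Q 2/3 satisfied · (1,5)Q 3/3 satisfied · (1,6)Q 1/1 satisfied
Row 2: (2,2)Q 2/3 satisfied · (2,3)Q 2/3 satisfied · (2,4)P 0/3 not · (2,5)Q 2/3 satisfied
Row 3: (3,1)P 0/1 not · (3,2)Q 1/2 satisfied · (3,5)Q 1/3 not · (3,6)P 1/2 satisfied
Row 4: (4,5)P 2/3 satisfied · (4,6)P 2/2 satisfied
Row 5: (5,1)Q 0/0 satisfied · (5,3)P 1/1 satisfied · (5,4)P 2/2 satisfied · (5,5)P 2/2 satisfied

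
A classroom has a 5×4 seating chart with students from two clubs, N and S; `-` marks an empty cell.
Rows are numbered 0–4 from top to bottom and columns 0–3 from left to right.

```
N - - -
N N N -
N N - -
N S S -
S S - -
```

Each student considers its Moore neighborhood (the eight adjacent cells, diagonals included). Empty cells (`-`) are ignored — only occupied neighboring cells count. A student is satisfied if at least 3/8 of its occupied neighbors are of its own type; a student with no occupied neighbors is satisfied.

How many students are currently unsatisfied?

0

(0,0)N 2/2 ✓
(1,0)N 4/4 ✓
(1,1)N 5/5 ✓
(1,2)N 2/2 ✓
(2,0)N 4/5 ✓
(2,1)N 5/7 ✓
(3,0)N 2/5 ✓
(3,1)S 3/6 ✓
(3,2)S 2/3 ✓
(4,0)S 2/3 ✓
(4,1)S 3/4 ✓
Every one meets the threshold.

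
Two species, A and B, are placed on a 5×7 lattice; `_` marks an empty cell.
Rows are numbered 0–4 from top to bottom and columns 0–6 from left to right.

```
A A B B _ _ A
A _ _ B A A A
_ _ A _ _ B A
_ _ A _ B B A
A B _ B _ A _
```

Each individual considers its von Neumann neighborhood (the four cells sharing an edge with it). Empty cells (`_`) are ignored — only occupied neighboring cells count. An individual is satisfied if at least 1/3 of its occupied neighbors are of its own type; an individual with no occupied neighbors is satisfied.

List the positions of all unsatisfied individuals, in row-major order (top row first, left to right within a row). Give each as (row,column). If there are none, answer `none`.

(0,0)A 2/2 ok
(0,1)A 1/2 ok
(0,2)B 1/2 ok
(0,3)B 2/2 ok
(0,6)A 1/1 ok
(1,0)A 1/1 ok
(1,3)B 1/2 ok
(1,4)A 1/2 ok
(1,5)A 2/3 ok
(1,6)A 3/3 ok
(2,2)A 1/1 ok
(2,5)B 1/3 ok
(2,6)A 2/3 ok
(3,2)A 1/1 ok
(3,4)B 1/1 ok
(3,5)B 2/4 ok
(3,6)A 1/2 ok
(4,0)A 0/1 unhappy
(4,1)B 0/1 unhappy
(4,3)B 0/0 ok
(4,5)A 0/1 unhappy

(4,0), (4,1), (4,5)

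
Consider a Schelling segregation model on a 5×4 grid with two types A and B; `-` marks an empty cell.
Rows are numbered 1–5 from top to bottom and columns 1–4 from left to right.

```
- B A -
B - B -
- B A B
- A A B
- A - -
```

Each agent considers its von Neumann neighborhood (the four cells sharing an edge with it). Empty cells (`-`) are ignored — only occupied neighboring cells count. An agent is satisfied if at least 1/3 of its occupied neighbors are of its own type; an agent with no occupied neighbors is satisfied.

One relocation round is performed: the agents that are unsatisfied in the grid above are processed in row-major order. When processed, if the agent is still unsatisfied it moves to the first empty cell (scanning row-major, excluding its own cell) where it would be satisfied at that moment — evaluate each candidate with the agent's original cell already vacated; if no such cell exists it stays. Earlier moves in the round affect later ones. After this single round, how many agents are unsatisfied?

Initially unsatisfied (in order): (1,2), (1,3), (2,3), (3,2), (3,3).
  (1,2) → (1,1).
  (1,3) → (1,4).
  (2,3) → (1,2).
  (3,2) → (1,3).
  (3,3): now satisfied by earlier moves; stays.
Resulting grid:
B B B A
B - - -
- - A B
- A A B
- A - -
Unsatisfied now: (1,4).

1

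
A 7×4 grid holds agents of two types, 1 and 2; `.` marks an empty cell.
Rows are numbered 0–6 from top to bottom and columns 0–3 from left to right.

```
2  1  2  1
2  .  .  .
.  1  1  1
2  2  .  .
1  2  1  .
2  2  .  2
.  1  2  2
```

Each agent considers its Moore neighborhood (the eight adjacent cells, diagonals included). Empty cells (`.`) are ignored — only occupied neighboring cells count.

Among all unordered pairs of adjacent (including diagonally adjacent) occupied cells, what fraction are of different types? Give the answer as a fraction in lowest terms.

Scan each occupied cell's neighbors to the right and below (and the two forward diagonals) so each pair is counted once.
Row 0: 2(0,0)–1(0,1)≠ 2(0,0)–2(1,0)= 1(0,1)–2(0,2)≠ 1(0,1)–2(1,0)≠ 2(0,2)–1(0,3)≠  → 4/5 unlike.
Row 1: 2(1,0)–1(2,1)≠  → 1/1 unlike.
Row 2: 1(2,1)–1(2,2)= 1(2,1)–2(3,1)≠ 1(2,1)–2(3,0)≠ 1(2,2)–1(2,3)= 1(2,2)–2(3,1)≠  → 3/5 unlike.
Row 3: 2(3,0)–2(3,1)= 2(3,0)–1(4,0)≠ 2(3,0)–2(4,1)= 2(3,1)–2(4,1)= 2(3,1)–1(4,2)≠ 2(3,1)–1(4,0)≠  → 3/6 unlike.
Row 4: 1(4,0)–2(4,1)≠ 1(4,0)–2(5,0)≠ 1(4,0)–2(5,1)≠ 2(4,1)–1(4,2)≠ 2(4,1)–2(5,1)= 2(4,1)–2(5,0)= 1(4,2)–2(5,3)≠ 1(4,2)–2(5,1)≠  → 6/8 unlike.
Row 5: 2(5,0)–2(5,1)= 2(5,0)–1(6,1)≠ 2(5,1)–1(6,1)≠ 2(5,1)–2(6,2)= 2(5,3)–2(6,3)= 2(5,3)–2(6,2)=  → 2/6 unlike.
Row 6: 1(6,1)–2(6,2)≠ 2(6,2)–2(6,3)=  → 1/2 unlike.
Total adjacent occupied pairs: 33; unlike-type pairs: 20.
20/33 is already in lowest terms.

20/33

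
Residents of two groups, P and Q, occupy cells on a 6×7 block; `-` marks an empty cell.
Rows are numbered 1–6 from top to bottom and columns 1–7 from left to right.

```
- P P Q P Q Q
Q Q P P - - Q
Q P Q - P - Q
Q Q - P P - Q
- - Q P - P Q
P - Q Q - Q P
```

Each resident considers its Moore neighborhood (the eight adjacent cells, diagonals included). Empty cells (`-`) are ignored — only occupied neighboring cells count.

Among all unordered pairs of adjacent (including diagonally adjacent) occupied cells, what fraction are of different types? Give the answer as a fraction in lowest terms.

27/61

Scan each occupied cell's neighbors to the right and below (and the two forward diagonals) so each pair is counted once.
Row 1: P(1,2)–P(1,3)= P(1,2)–Q(2,2)≠ P(1,2)–P(2,3)= P(1,2)–Q(2,1)≠ P(1,3)–Q(1,4)≠ P(1,3)–P(2,3)= P(1,3)–P(2,4)= P(1,3)–Q(2,2)≠ Q(1,4)–P(1,5)≠ Q(1,4)–P(2,4)≠ Q(1,4)–P(2,3)≠ P(1,5)–Q(1,6)≠ P(1,5)–P(2,4)= Q(1,6)–Q(1,7)= Q(1,6)–Q(2,7)= Q(1,7)–Q(2,7)=  → 8/16 unlike.
Row 2: Q(2,1)–Q(2,2)= Q(2,1)–Q(3,1)= Q(2,1)–P(3,2)≠ Q(2,2)–P(2,3)≠ Q(2,2)–P(3,2)≠ Q(2,2)–Q(3,3)= Q(2,2)–Q(3,1)= P(2,3)–P(2,4)= P(2,3)–Q(3,3)≠ P(2,3)–P(3,2)= P(2,4)–P(3,5)= P(2,4)–Q(3,3)≠ Q(2,7)–Q(3,7)=  → 5/13 unlike.
Row 3: Q(3,1)–P(3,2)≠ Q(3,1)–Q(4,1)= Q(3,1)–Q(4,2)= P(3,2)–Q(3,3)≠ P(3,2)–Q(4,2)≠ P(3,2)–Q(4,1)≠ Q(3,3)–P(4,4)≠ Q(3,3)–Q(4,2)= P(3,5)–P(4,5)= P(3,5)–P(4,4)= Q(3,7)–Q(4,7)=  → 5/11 unlike.
Row 4: Q(4,1)–Q(4,2)= Q(4,2)–Q(5,3)= P(4,4)–P(4,5)= P(4,4)–P(5,4)= P(4,4)–Q(5,3)≠ P(4,5)–P(5,6)= P(4,5)–P(5,4)= Q(4,7)–Q(5,7)= Q(4,7)–P(5,6)≠  → 2/9 unlike.
Row 5: Q(5,3)–P(5,4)≠ Q(5,3)–Q(6,3)= Q(5,3)–Q(6,4)= P(5,4)–Q(6,4)≠ P(5,4)–Q(6,3)≠ P(5,6)–Q(5,7)≠ P(5,6)–Q(6,6)≠ P(5,6)–P(6,7)= Q(5,7)–P(6,7)≠ Q(5,7)–Q(6,6)=  → 6/10 unlike.
Row 6: Q(6,3)–Q(6,4)= Q(6,6)–P(6,7)≠  → 1/2 unlike.
Total adjacent occupied pairs: 61; unlike-type pairs: 27.
27/61 is already in lowest terms.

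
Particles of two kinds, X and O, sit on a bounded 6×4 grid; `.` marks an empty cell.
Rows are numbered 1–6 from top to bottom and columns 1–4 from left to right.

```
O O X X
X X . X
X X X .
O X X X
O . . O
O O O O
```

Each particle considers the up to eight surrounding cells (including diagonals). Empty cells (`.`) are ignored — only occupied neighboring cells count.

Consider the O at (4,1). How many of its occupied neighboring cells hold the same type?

1

Occupied neighbors of (4,1): (3,1)=X, (3,2)=X, (4,2)=X, (5,1)=O.
Same type (O): 1 of 4.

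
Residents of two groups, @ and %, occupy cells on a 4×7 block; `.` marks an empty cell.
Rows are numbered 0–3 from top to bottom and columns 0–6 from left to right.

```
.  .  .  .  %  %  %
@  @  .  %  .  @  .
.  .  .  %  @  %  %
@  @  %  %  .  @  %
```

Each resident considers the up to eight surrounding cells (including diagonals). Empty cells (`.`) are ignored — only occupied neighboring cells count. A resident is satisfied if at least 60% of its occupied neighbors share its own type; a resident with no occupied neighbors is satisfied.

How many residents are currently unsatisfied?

(0,4)% 2/3 satisfied
(0,5)% 2/3 satisfied
(0,6)% 1/2 not
(1,0)@ 1/1 satisfied
(1,1)@ 1/1 satisfied
(1,3)% 2/3 satisfied
(1,5)@ 1/6 not
(2,3)% 3/4 satisfied
(2,4)@ 2/6 not
(2,5)% 2/5 not
(2,6)% 2/4 not
(3,0)@ 1/1 satisfied
(3,1)@ 1/2 not
(3,2)% 2/3 satisfied
(3,3)% 2/3 satisfied
(3,5)@ 1/4 not
(3,6)% 2/3 satisfied
Unsatisfied: (0,6), (1,5), (2,4), (2,5), (2,6), (3,1), (3,5) — 7 in total.

7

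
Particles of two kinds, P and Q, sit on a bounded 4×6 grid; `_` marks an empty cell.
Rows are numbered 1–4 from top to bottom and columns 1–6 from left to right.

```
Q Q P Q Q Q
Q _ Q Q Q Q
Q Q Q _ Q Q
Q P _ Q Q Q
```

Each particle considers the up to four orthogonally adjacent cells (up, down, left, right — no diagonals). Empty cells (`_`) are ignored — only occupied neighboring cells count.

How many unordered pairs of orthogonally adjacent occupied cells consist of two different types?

5

Scan each occupied cell's neighbors to the right and below so each pair is counted once.
Row 1: Q(1,1)–Q(1,2)= Q(1,1)–Q(2,1)= Q(1,2)–P(1,3)≠ P(1,3)–Q(1,4)≠ P(1,3)–Q(2,3)≠ Q(1,4)–Q(1,5)= Q(1,4)–Q(2,4)= Q(1,5)–Q(1,6)= Q(1,5)–Q(2,5)= Q(1,6)–Q(2,6)=  → 3/10 unlike.
Row 2: Q(2,1)–Q(3,1)= Q(2,3)–Q(2,4)= Q(2,3)–Q(3,3)= Q(2,4)–Q(2,5)= Q(2,5)–Q(2,6)= Q(2,5)–Q(3,5)= Q(2,6)–Q(3,6)=  → 0/7 unlike.
Row 3: Q(3,1)–Q(3,2)= Q(3,1)–Q(4,1)= Q(3,2)–Q(3,3)= Q(3,2)–P(4,2)≠ Q(3,5)–Q(3,6)= Q(3,5)–Q(4,5)= Q(3,6)–Q(4,6)=  → 1/7 unlike.
Row 4: Q(4,1)–P(4,2)≠ Q(4,4)–Q(4,5)= Q(4,5)–Q(4,6)=  → 1/3 unlike.
Total adjacent occupied pairs: 27; unlike-type pairs: 5.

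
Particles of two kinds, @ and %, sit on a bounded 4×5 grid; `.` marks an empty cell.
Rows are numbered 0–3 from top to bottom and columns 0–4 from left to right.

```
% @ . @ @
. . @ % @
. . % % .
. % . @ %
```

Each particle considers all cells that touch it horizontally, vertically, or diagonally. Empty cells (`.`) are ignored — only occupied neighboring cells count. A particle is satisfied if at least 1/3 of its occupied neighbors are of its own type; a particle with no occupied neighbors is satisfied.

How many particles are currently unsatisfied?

(0,0)% 0/1 ✗
(0,1)@ 1/2 ✓
(0,3)@ 3/4 ✓
(0,4)@ 2/3 ✓
(1,2)@ 2/5 ✓
(1,3)% 2/6 ✓
(1,4)@ 2/4 ✓
(2,2)% 3/5 ✓
(2,3)% 3/6 ✓
(3,1)% 1/1 ✓
(3,3)@ 0/3 ✗
(3,4)% 1/2 ✓
Unsatisfied: (0,0), (3,3) — 2 in total.

2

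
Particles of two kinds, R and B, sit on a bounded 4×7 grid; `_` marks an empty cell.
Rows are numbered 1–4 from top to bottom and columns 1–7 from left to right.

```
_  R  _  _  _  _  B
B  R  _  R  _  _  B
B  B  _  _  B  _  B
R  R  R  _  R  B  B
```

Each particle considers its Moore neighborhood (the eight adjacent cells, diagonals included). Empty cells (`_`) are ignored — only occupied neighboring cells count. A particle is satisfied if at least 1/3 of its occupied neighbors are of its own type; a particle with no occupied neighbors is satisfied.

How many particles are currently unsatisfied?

3

Row 1: (1,2)R 1/2 ✓ · (1,7)B 1/1 ✓
Row 2: (2,1)B 2/4 ✓ · (2,2)R 1/4 ✗ · (2,4)R 0/1 ✗ · (2,7)B 2/2 ✓
Row 3: (3,1)B 2/5 ✓ · (3,2)B 2/6 ✓ · (3,5)B 1/3 ✓ · (3,7)B 3/3 ✓
Row 4: (4,1)R 1/3 ✓ · (4,2)R 2/4 ✓ · (4,3)R 1/2 ✓ · (4,5)R 0/2 ✗ · (4,6)B 3/4 ✓ · (4,7)B 2/2 ✓
Unsatisfied: (2,2), (2,4), (4,5) — 3 in total.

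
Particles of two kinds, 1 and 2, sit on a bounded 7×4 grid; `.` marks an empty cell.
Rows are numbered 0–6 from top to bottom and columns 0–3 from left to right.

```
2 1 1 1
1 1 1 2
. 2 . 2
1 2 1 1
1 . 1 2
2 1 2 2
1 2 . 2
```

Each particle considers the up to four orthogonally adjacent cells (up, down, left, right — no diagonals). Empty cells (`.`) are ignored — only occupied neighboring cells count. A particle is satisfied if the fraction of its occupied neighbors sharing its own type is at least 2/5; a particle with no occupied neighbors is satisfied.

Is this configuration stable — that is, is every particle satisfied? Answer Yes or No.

No

Row 0: (0,0)2 0/2 not · (0,1)1 2/3 satisfied · (0,2)1 3/3 satisfied · (0,3)1 1/2 satisfied
Row 1: (1,0)1 1/2 satisfied · (1,1)1 3/4 satisfied · (1,2)1 2/3 satisfied · (1,3)2 1/3 not
Row 2: (2,1)2 1/2 satisfied · (2,3)2 1/2 satisfied
Row 3: (3,0)1 1/2 satisfied · (3,1)2 1/3 not · (3,2)1 2/3 satisfied · (3,3)1 1/3 not
Row 4: (4,0)1 1/2 satisfied · (4,2)1 1/3 not · (4,3)2 1/3 not
Row 5: (5,0)2 0/3 not · (5,1)1 0/3 not · (5,2)2 1/3 not · (5,3)2 3/3 satisfied
Row 6: (6,0)1 0/2 not · (6,1)2 0/2 not · (6,3)2 1/1 satisfied
For instance (0,0) has only 0/2 same-type neighbors, below 2/5.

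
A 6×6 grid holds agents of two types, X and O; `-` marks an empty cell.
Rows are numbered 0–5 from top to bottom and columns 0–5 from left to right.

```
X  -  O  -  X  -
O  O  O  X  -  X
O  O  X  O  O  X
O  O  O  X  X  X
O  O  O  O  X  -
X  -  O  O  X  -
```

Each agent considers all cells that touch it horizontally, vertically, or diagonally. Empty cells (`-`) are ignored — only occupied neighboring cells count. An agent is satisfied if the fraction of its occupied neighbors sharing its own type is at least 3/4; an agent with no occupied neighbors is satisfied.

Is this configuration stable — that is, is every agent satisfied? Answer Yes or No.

(0,0)X 0/2 unhappy
(0,2)O 2/3 unhappy
(0,4)X 2/2 ok
(1,0)O 3/4 ok
(1,1)O 5/7 unhappy
(1,2)O 4/6 unhappy
(1,3)X 2/6 unhappy
(1,5)X 2/3 unhappy
(2,0)O 5/5 ok
(2,1)O 7/8 ok
(2,2)X 2/8 unhappy
(2,3)O 3/7 unhappy
(2,4)O 1/7 unhappy
(2,5)X 3/4 ok
(3,0)O 5/5 ok
(3,1)O 7/8 ok
(3,2)O 6/8 ok
(3,3)X 3/8 unhappy
(3,4)X 4/7 unhappy
(3,5)X 3/4 ok
(4,0)O 3/4 ok
(4,1)O 6/7 ok
(4,2)O 6/7 ok
(4,3)O 4/8 unhappy
(4,4)X 4/6 unhappy
(5,0)X 0/2 unhappy
(5,2)O 4/4 ok
(5,3)O 3/5 unhappy
(5,4)X 1/3 unhappy
For instance (0,0) has only 0/2 same-type neighbors, below 3/4.

No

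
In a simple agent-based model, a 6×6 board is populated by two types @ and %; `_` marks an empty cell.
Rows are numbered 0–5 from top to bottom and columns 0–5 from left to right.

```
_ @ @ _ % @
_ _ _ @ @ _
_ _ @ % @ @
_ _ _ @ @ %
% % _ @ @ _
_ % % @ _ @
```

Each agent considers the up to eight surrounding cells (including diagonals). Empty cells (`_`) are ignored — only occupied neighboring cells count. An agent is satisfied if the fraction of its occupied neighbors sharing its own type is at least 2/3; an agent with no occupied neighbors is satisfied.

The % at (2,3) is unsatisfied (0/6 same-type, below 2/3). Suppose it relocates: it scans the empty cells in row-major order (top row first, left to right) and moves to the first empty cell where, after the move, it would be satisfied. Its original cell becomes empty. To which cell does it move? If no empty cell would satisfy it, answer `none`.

Vacating (2,3). Empty cells in order:
  (0,0): 0/1 same-type → still unsatisfied.
  (0,3): 1/4 same-type → still unsatisfied.
  (1,0): 0/1 same-type → still unsatisfied.
  (1,1): 0/3 same-type → still unsatisfied.
  (1,2): 0/4 same-type → still unsatisfied.
  (1,5): 1/5 same-type → still unsatisfied.
  (2,0): 0/0 same-type → satisfied — stop here.

(2,0)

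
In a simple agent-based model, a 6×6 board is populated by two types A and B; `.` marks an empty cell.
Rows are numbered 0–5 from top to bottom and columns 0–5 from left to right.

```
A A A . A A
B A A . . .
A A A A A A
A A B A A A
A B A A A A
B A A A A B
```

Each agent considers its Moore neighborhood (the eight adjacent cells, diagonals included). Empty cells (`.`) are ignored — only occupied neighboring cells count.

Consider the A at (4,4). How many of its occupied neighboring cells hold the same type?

Occupied neighbors of (4,4): (3,3)=A, (3,4)=A, (3,5)=A, (4,3)=A, (4,5)=A, (5,3)=A, (5,4)=A, (5,5)=B.
Same type (A): 7 of 8.

7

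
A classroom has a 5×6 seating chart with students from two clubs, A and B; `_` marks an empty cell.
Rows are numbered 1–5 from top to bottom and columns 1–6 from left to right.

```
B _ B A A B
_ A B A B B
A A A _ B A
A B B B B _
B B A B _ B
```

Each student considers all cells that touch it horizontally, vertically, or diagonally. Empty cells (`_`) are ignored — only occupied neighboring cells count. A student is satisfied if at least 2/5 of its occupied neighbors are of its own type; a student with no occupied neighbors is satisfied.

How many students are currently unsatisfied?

6

Row 1: (1,1)B 0/1 ✗ · (1,3)B 1/4 ✗ · (1,4)A 2/5 ✓ · (1,5)A 2/5 ✓ · (1,6)B 2/3 ✓
Row 2: (2,2)A 3/6 ✓ · (2,3)B 1/6 ✗ · (2,4)A 3/7 ✓ · (2,5)B 3/7 ✓ · (2,6)B 3/5 ✓
Row 3: (3,1)A 3/4 ✓ · (3,2)A 4/7 ✓ · (3,3)A 3/7 ✓ · (3,5)B 4/6 ✓ · (3,6)A 0/4 ✗
Row 4: (4,1)A 2/5 ✓ · (4,2)B 3/8 ✗ · (4,3)B 4/7 ✓ · (4,4)B 4/6 ✓ · (4,5)B 4/5 ✓
Row 5: (5,1)B 2/3 ✓ · (5,2)B 3/5 ✓ · (5,3)A 0/5 ✗ · (5,4)B 3/4 ✓ · (5,6)B 1/1 ✓
Unsatisfied: (1,1), (1,3), (2,3), (3,6), (4,2), (5,3) — 6 in total.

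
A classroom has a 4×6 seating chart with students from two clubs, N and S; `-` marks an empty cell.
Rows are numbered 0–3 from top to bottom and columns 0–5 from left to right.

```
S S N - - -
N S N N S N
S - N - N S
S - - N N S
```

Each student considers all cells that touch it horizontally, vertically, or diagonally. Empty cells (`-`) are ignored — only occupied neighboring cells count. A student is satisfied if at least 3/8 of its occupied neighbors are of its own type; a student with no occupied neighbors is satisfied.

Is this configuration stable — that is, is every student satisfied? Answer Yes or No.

No

Row 0: (0,0)S 2/3 ok · (0,1)S 2/5 ok · (0,2)N 2/4 ok
Row 1: (1,0)N 0/4 unhappy · (1,1)S 3/7 ok · (1,2)N 3/5 ok · (1,3)N 4/5 ok · (1,4)S 1/4 unhappy · (1,5)N 1/3 unhappy
Row 2: (2,0)S 2/3 ok · (2,2)N 3/4 ok · (2,4)N 4/7 ok · (2,5)S 2/5 ok
Row 3: (3,0)S 1/1 ok · (3,3)N 3/3 ok · (3,4)N 2/4 ok · (3,5)S 1/3 unhappy
For instance (1,0) has only 0/4 same-type neighbors, below 3/8.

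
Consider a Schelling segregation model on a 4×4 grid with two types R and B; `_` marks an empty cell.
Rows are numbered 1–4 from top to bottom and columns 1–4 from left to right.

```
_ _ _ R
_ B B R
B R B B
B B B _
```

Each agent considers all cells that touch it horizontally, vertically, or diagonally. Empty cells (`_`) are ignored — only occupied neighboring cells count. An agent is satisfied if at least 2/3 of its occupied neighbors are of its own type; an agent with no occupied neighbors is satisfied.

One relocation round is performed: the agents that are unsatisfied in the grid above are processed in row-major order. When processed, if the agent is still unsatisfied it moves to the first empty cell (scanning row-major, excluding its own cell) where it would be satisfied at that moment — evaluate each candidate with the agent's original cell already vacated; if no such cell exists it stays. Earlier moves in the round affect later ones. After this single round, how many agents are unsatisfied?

Initially unsatisfied (in order): (1,4), (2,3), (2,4), (3,2).
  (1,4): no empty cell satisfies it; stays.
  (2,3) → (1,1).
  (2,4): no empty cell satisfies it; stays.
  (3,2) → (1,3).
Resulting grid:
B _ R R
_ B _ R
B _ B B
B B B _
Unsatisfied now: (2,4).

1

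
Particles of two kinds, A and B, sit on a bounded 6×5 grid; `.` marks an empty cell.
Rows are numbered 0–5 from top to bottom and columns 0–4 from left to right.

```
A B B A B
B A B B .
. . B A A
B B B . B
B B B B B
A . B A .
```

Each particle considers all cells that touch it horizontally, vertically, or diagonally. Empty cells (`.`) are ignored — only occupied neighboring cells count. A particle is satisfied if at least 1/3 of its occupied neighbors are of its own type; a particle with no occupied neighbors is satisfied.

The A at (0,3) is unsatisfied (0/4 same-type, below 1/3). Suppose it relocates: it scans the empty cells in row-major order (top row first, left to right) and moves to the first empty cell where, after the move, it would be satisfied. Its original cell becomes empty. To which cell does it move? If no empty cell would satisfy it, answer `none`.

(1,4)

Vacating (0,3). Empty cells in order:
  (1,4): 2/4 same-type → satisfied — stop here.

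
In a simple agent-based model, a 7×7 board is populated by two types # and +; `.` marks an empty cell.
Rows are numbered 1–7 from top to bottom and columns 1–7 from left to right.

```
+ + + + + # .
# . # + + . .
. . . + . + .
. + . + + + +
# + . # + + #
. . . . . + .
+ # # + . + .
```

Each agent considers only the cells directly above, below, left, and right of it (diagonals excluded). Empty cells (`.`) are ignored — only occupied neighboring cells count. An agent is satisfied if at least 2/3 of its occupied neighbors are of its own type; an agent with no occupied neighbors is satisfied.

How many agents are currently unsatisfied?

13

Row 1: (1,1)+ 1/2 unhappy · (1,2)+ 2/2 ok · (1,3)+ 2/3 ok · (1,4)+ 3/3 ok · (1,5)+ 2/3 ok · (1,6)# 0/1 unhappy
Row 2: (2,1)# 0/1 unhappy · (2,3)# 0/2 unhappy · (2,4)+ 3/4 ok · (2,5)+ 2/2 ok
Row 3: (3,4)+ 2/2 ok · (3,6)+ 1/1 ok
Row 4: (4,2)+ 1/1 ok · (4,4)+ 2/3 ok · (4,5)+ 3/3 ok · (4,6)+ 4/4 ok · (4,7)+ 1/2 unhappy
Row 5: (5,1)# 0/1 unhappy · (5,2)+ 1/2 unhappy · (5,4)# 0/2 unhappy · (5,5)+ 2/3 ok · (5,6)+ 3/4 ok · (5,7)# 0/2 unhappy
Row 6: (6,6)+ 2/2 ok
Row 7: (7,1)+ 0/1 unhappy · (7,2)# 1/2 unhappy · (7,3)# 1/2 unhappy · (7,4)+ 0/1 unhappy · (7,6)+ 1/1 ok
Unsatisfied: (1,1), (1,6), (2,1), (2,3), (4,7), (5,1), (5,2), (5,4), (5,7), (7,1), (7,2), (7,3), (7,4) — 13 in total.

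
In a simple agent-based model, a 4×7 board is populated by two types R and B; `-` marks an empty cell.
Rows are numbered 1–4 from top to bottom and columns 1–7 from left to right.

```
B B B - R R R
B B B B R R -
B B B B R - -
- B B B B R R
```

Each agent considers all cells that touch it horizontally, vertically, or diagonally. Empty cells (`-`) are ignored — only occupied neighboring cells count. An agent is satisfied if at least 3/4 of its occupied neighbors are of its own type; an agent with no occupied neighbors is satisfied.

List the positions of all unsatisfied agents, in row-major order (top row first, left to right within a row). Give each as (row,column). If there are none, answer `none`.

(2,4), (2,5), (3,5), (4,5), (4,6)

(1,1)B 3/3 satisfied
(1,2)B 5/5 satisfied
(1,3)B 4/4 satisfied
(1,5)R 3/4 satisfied
(1,6)R 4/4 satisfied
(1,7)R 2/2 satisfied
(2,1)B 5/5 satisfied
(2,2)B 8/8 satisfied
(2,3)B 7/7 satisfied
(2,4)B 4/7 not
(2,5)R 4/6 not
(2,6)R 5/5 satisfied
(3,1)B 4/4 satisfied
(3,2)B 7/7 satisfied
(3,3)B 8/8 satisfied
(3,4)B 6/8 satisfied
(3,5)R 3/7 not
(4,2)B 4/4 satisfied
(4,3)B 5/5 satisfied
(4,4)B 4/5 satisfied
(4,5)B 2/4 not
(4,6)R 2/3 not
(4,7)R 1/1 satisfied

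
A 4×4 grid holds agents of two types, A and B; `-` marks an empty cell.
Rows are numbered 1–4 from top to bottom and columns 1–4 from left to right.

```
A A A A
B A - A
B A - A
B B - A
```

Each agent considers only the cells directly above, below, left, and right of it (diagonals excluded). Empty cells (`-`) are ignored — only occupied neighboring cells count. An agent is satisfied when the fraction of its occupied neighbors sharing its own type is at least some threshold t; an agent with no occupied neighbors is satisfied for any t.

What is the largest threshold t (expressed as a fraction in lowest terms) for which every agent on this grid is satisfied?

Row 1: (1,1)A 1/2 · (1,2)A 3/3 · (1,3)A 2/2 · (1,4)A 2/2
Row 2: (2,1)B 1/3 · (2,2)A 2/3 · (2,4)A 2/2
Row 3: (3,1)B 2/3 · (3,2)A 1/3 · (3,4)A 2/2
Row 4: (4,1)B 2/2 · (4,2)B 1/2 · (4,4)A 1/1
The smallest same-type fraction is 1/3 at (2,1), which reduces to 1/3. Any threshold above that leaves this agent unsatisfied.

1/3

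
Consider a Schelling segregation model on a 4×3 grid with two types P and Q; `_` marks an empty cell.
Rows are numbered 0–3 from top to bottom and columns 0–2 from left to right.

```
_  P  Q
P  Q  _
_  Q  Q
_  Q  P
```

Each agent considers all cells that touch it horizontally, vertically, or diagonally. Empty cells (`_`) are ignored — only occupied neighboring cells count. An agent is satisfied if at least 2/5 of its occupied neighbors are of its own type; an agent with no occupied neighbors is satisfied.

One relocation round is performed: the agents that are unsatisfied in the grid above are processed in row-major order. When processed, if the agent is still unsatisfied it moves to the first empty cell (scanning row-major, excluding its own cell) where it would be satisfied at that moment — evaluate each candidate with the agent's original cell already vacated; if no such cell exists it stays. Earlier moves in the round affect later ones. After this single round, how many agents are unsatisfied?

Initially unsatisfied (in order): (0,1), (1,0), (3,2).
  (0,1) → (0,0).
  (1,0): no empty cell satisfies it; stays.
  (3,2) → (0,1).
Resulting grid:
P P Q
P Q _
_ Q Q
_ Q _
All satisfied now.

0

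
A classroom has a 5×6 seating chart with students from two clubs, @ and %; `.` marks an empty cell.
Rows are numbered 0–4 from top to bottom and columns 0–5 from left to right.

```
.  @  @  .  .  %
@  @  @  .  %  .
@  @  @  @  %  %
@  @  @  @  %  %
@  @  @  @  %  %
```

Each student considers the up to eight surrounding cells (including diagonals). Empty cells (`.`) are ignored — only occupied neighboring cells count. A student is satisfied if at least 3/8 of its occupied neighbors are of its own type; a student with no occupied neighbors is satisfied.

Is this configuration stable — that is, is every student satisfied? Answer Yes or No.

Yes

(0,1)@ 4/4 ✓
(0,2)@ 3/3 ✓
(0,5)% 1/1 ✓
(1,0)@ 4/4 ✓
(1,1)@ 7/7 ✓
(1,2)@ 6/6 ✓
(1,4)% 3/4 ✓
(2,0)@ 5/5 ✓
(2,1)@ 8/8 ✓
(2,2)@ 7/7 ✓
(2,3)@ 4/7 ✓
(2,4)% 4/6 ✓
(2,5)% 4/4 ✓
(3,0)@ 5/5 ✓
(3,1)@ 8/8 ✓
(3,2)@ 8/8 ✓
(3,3)@ 5/8 ✓
(3,4)% 5/8 ✓
(3,5)% 5/5 ✓
(4,0)@ 3/3 ✓
(4,1)@ 5/5 ✓
(4,2)@ 5/5 ✓
(4,3)@ 3/5 ✓
(4,4)% 3/5 ✓
(4,5)% 3/3 ✓
All meet the threshold, so the configuration is stable.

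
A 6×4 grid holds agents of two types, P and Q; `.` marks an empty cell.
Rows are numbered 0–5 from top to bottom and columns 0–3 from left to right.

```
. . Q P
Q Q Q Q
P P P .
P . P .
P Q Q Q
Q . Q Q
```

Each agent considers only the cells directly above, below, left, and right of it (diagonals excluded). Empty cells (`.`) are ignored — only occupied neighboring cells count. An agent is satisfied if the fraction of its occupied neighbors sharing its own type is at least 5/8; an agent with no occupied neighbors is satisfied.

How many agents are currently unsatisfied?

Row 0: (0,2)Q 1/2 ✗ · (0,3)P 0/2 ✗
Row 1: (1,0)Q 1/2 ✗ · (1,1)Q 2/3 ✓ · (1,2)Q 3/4 ✓ · (1,3)Q 1/2 ✗
Row 2: (2,0)P 2/3 ✓ · (2,1)P 2/3 ✓ · (2,2)P 2/3 ✓
Row 3: (3,0)P 2/2 ✓ · (3,2)P 1/2 ✗
Row 4: (4,0)P 1/3 ✗ · (4,1)Q 1/2 ✗ · (4,2)Q 3/4 ✓ · (4,3)Q 2/2 ✓
Row 5: (5,0)Q 0/1 ✗ · (5,2)Q 2/2 ✓ · (5,3)Q 2/2 ✓
Unsatisfied: (0,2), (0,3), (1,0), (1,3), (3,2), (4,0), (4,1), (5,0) — 8 in total.

8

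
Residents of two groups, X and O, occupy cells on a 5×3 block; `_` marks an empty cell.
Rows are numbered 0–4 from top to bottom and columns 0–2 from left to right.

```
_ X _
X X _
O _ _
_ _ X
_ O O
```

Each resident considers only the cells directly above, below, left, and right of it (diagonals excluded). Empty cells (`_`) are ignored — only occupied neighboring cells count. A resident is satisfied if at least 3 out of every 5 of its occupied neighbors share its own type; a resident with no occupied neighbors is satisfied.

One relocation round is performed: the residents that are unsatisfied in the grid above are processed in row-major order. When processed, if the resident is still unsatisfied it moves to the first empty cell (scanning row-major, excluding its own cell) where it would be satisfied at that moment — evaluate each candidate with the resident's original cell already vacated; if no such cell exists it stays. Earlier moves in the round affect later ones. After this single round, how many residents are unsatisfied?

Initially unsatisfied (in order): (1,0), (2,0), (3,2), (4,2).
  (1,0) → (0,0).
  (2,0): now satisfied by earlier moves; stays.
  (3,2) → (0,2).
  (4,2): now satisfied by earlier moves; stays.
Resulting grid:
X X X
_ X _
O _ _
_ _ _
_ O O
All satisfied now.

0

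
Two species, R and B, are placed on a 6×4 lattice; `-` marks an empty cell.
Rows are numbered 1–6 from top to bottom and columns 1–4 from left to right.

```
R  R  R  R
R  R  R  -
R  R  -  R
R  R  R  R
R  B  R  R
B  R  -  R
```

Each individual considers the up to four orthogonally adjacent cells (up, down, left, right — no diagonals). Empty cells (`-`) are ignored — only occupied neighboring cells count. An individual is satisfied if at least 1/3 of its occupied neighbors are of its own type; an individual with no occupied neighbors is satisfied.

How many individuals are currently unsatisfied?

(1,1)R 2/2 ok
(1,2)R 3/3 ok
(1,3)R 3/3 ok
(1,4)R 1/1 ok
(2,1)R 3/3 ok
(2,2)R 4/4 ok
(2,3)R 2/2 ok
(3,1)R 3/3 ok
(3,2)R 3/3 ok
(3,4)R 1/1 ok
(4,1)R 3/3 ok
(4,2)R 3/4 ok
(4,3)R 3/3 ok
(4,4)R 3/3 ok
(5,1)R 1/3 ok
(5,2)B 0/4 unhappy
(5,3)R 2/3 ok
(5,4)R 3/3 ok
(6,1)B 0/2 unhappy
(6,2)R 0/2 unhappy
(6,4)R 1/1 ok
Unsatisfied: (5,2), (6,1), (6,2) — 3 in total.

3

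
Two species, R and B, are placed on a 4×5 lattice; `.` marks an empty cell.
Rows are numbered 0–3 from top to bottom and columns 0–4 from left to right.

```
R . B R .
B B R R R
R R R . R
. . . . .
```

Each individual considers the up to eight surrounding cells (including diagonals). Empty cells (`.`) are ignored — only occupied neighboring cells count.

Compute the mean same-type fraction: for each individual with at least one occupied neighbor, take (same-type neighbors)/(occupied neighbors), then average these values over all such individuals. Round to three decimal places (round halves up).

0.560

(0,0)R 0/2
(0,2)B 1/4
(0,3)R 3/4
(1,0)B 1/4
(1,1)B 2/7
(1,2)R 4/6
(1,3)R 5/6
(1,4)R 3/3
(2,0)R 1/3
(2,1)R 3/5
(2,2)R 3/4
(2,4)R 2/2
Sum over 12 individuals: 0/2 + 1/4 + 3/4 + 1/4 + 2/7 + 4/6 + 5/6 + 3/3 + 1/3 + 3/5 + 3/4 + 2/2 = 1411/210; mean = 1411/210 ÷ 12 = 1411/2520 = 0.559920… → 0.560.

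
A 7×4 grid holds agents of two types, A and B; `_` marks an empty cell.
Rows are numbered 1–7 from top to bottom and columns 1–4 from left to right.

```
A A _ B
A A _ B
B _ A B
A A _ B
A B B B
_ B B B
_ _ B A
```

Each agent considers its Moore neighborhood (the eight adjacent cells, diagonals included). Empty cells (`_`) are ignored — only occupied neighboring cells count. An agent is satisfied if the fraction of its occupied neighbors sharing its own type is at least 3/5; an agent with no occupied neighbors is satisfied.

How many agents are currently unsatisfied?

7

Row 1: (1,1)A 3/3 satisfied · (1,2)A 3/3 satisfied · (1,4)B 1/1 satisfied
Row 2: (2,1)A 3/4 satisfied · (2,2)A 4/5 satisfied · (2,4)B 2/3 satisfied
Row 3: (3,1)B 0/4 not · (3,3)A 2/5 not · (3,4)B 2/3 satisfied
Row 4: (4,1)A 2/4 not · (4,2)A 3/6 not · (4,4)B 3/4 satisfied
Row 5: (5,1)A 2/4 not · (5,2)B 3/6 not · (5,3)B 6/7 satisfied · (5,4)B 4/4 satisfied
Row 6: (6,2)B 4/5 satisfied · (6,3)B 6/7 satisfied · (6,4)B 4/5 satisfied
Row 7: (7,3)B 3/4 satisfied · (7,4)A 0/3 not
Unsatisfied: (3,1), (3,3), (4,1), (4,2), (5,1), (5,2), (7,4) — 7 in total.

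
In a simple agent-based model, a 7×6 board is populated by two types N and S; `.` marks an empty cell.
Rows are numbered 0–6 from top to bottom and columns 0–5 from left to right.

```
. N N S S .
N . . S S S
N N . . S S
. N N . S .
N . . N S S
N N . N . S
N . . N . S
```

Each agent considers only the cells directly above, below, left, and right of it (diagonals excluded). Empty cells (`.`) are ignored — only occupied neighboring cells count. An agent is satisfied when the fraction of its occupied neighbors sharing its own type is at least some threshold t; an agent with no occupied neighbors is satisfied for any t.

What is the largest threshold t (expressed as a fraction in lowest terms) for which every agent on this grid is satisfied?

Row 0: (0,1)N 1/1 · (0,2)N 1/2 · (0,3)S 2/3 · (0,4)S 2/2
Row 1: (1,0)N 1/1 · (1,3)S 2/2 · (1,4)S 4/4 · (1,5)S 2/2
Row 2: (2,0)N 2/2 · (2,1)N 2/2 · (2,4)S 3/3 · (2,5)S 2/2
Row 3: (3,1)N 2/2 · (3,2)N 1/1 · (3,4)S 2/2
Row 4: (4,0)N 1/1 · (4,3)N 1/2 · (4,4)S 2/3 · (4,5)S 2/2
Row 5: (5,0)N 3/3 · (5,1)N 1/1 · (5,3)N 2/2 · (5,5)S 2/2
Row 6: (6,0)N 1/1 · (6,3)N 1/1 · (6,5)S 1/1
The smallest same-type fraction is 1/2 at (0,2), which reduces to 1/2. Any threshold above that leaves this agent unsatisfied.

1/2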